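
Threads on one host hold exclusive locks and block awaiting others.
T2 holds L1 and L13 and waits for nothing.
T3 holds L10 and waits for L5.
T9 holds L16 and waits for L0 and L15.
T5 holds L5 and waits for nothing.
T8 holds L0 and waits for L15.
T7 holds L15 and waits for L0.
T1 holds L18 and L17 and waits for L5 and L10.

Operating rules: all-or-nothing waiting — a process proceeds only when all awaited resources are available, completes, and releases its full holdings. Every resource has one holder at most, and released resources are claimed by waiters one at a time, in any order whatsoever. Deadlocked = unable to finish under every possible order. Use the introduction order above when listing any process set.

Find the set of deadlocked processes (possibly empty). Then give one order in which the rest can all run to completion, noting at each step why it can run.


The deadlocked set is T9, T8 and T7.
Key observation: T8 -> T7 -> T8 is a circular wait — nothing in it can go first; T9 waits into the deadlock from upstream.
A valid finishing order for the others: T2, T5, T3, T1.
Walking it through:
  T2 waits on nothing -> runs at once and releases L1 and L13
  T5 waits on nothing -> runs at once and releases L5
  run T3 (all its waits — L5 — are resolved); releases L10
  run T1 (all its waits — L5 and L10 — are resolved); releases L18 and L17


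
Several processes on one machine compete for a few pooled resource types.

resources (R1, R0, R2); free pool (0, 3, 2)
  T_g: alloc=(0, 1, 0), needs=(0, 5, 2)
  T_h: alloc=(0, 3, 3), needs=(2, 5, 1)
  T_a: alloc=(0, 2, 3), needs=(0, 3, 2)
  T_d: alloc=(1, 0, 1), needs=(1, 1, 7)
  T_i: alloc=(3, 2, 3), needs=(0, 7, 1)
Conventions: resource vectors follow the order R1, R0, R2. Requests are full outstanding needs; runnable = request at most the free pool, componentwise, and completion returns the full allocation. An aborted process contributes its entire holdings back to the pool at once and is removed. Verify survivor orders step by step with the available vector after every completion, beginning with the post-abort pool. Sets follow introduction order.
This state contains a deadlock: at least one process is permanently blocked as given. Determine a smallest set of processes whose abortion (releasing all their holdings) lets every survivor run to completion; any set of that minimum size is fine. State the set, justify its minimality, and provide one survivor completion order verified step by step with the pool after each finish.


Minimum abort set: T_i.
Key observation: T_h was stuck for good until T_i gave back (3, 2, 3); in the order shown it finishes at step 1.
No smaller set exists: with zero aborts the deadlock remains.
The survivors complete as T_h, T_a, T_d, T_g. Verifying each step (starting from the post-abort pool):
  pool = (3, 5, 5)
  run T_h (needs (2, 5, 1), free (3, 5, 5)); after release of (0, 3, 3) the pool is (3, 8, 8)
  run T_a (needs (0, 3, 2), free (3, 8, 8)); after release of (0, 2, 3) the pool is (3, 10, 11)
  run T_d (needs (1, 1, 7), free (3, 10, 11)); after release of (1, 0, 1) the pool is (4, 10, 12)
  run T_g (needs (0, 5, 2), free (4, 10, 12)); after release of (0, 1, 0) the pool is (4, 11, 12)


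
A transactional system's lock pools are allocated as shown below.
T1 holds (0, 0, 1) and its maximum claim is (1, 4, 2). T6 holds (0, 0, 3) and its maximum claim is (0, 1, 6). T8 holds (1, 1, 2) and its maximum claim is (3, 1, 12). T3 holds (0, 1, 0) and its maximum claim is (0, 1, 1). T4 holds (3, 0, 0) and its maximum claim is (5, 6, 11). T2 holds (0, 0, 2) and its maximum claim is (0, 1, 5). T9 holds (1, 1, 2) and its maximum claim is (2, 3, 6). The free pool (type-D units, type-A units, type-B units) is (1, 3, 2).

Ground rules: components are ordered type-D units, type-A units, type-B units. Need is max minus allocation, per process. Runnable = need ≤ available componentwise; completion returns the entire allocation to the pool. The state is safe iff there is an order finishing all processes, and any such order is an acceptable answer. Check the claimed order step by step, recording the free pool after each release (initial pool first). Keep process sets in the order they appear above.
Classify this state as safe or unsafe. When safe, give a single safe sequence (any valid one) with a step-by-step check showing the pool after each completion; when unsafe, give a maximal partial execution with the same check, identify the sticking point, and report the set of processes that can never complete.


SAFE. One safe sequence: T3, T1, T6, T2, T9, T8, T4.
Key observation: the order's first zero-slack moment is T1 ((1, 4, 1) needed, (1, 4, 2) free — a requested resource with nothing to spare).
Verifying each step:
  pool = (1, 3, 2)
  T3: need (0, 0, 1) fits (1, 3, 2); releases (0, 1, 0), pool now (1, 4, 2)
  T1: need (1, 4, 1) fits (1, 4, 2); releases (0, 0, 1), pool now (1, 4, 3)
  T6: need (0, 1, 3) fits (1, 4, 3); releases (0, 0, 3), pool now (1, 4, 6)
  T2: need (0, 1, 3) fits (1, 4, 6); releases (0, 0, 2), pool now (1, 4, 8)
  T9: need (1, 2, 4) fits (1, 4, 8); releases (1, 1, 2), pool now (2, 5, 10)
  T8: need (2, 0, 10) fits (2, 5, 10); releases (1, 1, 2), pool now (3, 6, 12)
  T4: need (2, 6, 11) fits (3, 6, 12); releases (3, 0, 0), pool now (6, 6, 12)


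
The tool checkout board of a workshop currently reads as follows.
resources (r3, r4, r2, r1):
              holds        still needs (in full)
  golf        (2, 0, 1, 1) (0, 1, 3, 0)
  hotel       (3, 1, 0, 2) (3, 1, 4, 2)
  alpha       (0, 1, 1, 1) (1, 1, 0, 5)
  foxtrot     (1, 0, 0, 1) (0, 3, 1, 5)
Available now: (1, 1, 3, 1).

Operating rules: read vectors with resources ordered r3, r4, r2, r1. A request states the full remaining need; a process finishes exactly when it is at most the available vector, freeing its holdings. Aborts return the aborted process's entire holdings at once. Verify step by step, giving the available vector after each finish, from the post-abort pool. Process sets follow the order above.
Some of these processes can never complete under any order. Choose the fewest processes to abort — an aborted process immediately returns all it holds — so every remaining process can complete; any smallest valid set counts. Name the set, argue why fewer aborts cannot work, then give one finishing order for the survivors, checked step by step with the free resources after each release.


Minimum abort set: alpha.
Key observation: foxtrot was stuck for good until alpha gave back (0, 1, 1, 1); in the order shown it finishes at step 3.
Why nothing smaller works: aborting no one leaves the state deadlocked as given.
The survivors complete as golf, hotel, foxtrot. Verifying each step (starting from the post-abort pool):
  pool = (1, 2, 4, 2)
  golf needs (0, 1, 3, 0) <= (1, 2, 4, 2) -> finishes; pool += (2, 0, 1, 1) = (3, 2, 5, 3)
  hotel needs (3, 1, 4, 2) <= (3, 2, 5, 3) -> finishes; pool += (3, 1, 0, 2) = (6, 3, 5, 5)
  foxtrot needs (0, 3, 1, 5) <= (6, 3, 5, 5) -> finishes; pool += (1, 0, 0, 1) = (7, 3, 5, 6)


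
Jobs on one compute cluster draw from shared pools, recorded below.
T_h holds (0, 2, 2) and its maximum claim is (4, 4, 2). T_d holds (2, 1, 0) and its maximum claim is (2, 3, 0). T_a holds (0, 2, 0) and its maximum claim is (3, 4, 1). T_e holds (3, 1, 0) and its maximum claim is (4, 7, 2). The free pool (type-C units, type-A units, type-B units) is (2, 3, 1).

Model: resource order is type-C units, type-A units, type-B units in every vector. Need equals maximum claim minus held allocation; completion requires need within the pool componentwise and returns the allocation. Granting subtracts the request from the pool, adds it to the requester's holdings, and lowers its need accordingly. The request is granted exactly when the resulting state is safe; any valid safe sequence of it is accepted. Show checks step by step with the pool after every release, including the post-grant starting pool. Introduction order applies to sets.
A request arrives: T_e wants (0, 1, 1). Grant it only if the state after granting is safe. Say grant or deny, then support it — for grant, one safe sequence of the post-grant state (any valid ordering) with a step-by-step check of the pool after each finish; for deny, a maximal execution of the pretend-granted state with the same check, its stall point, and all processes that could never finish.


GRANT. The post-grant state is safe; one safe sequence: T_d, T_h, T_a, T_e.
Key observation: after the grant the pool drops to (2, 2, 0), which still lets T_d finish first and unwind the rest.
Verifying the post-grant state step by step:
  pool = (2, 2, 0)
  T_d needs (0, 2, 0) <= (2, 2, 0) -> finishes; pool += (2, 1, 0) = (4, 3, 0)
  T_h needs (4, 2, 0) <= (4, 3, 0) -> finishes; pool += (0, 2, 2) = (4, 5, 2)
  T_a needs (3, 2, 1) <= (4, 5, 2) -> finishes; pool += (0, 2, 0) = (4, 7, 2)
  T_e needs (1, 5, 1) <= (4, 7, 2) -> finishes; pool += (3, 2, 1) = (7, 9, 3)


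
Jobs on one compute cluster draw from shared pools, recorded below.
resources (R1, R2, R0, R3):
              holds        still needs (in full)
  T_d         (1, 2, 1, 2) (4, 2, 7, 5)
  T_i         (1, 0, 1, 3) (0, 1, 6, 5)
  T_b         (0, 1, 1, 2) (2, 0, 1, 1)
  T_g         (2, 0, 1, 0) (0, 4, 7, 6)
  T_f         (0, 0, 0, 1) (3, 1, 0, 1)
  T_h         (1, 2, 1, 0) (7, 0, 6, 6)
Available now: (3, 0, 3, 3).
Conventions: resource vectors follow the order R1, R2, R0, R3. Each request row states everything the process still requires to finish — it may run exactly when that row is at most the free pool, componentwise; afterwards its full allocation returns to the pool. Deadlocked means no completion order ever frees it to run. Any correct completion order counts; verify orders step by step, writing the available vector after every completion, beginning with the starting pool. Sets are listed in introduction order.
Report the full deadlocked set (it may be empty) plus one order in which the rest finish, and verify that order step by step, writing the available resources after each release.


Deadlocked set: T_d, T_i, T_g and T_h.
Key observation: the pool after T_b, T_f is (3, 1, 4, 6); every surviving request exceeds it in R0, so progress ends there.
A valid finishing order for the others: T_b, T_f. Verifying each step:
  pool = (3, 0, 3, 3)
  T_b needs (2, 0, 1, 1) <= (3, 0, 3, 3) -> finishes; pool += (0, 1, 1, 2) = (3, 1, 4, 5)
  T_f needs (3, 1, 0, 1) <= (3, 1, 4, 5) -> finishes; pool += (0, 0, 0, 1) = (3, 1, 4, 6)
None of the blocked processes ever fits:
  T_d cannot run: need (4, 2, 7, 5) vs free (3, 1, 4, 6) (insufficient R1, R2 and R0)
  T_i cannot run: need (0, 1, 6, 5) vs free (3, 1, 4, 6) (insufficient R0)
  T_g cannot run: need (0, 4, 7, 6) vs free (3, 1, 4, 6) (insufficient R2 and R0)
  T_h cannot run: need (7, 0, 6, 6) vs free (3, 1, 4, 6) (insufficient R1 and R0)


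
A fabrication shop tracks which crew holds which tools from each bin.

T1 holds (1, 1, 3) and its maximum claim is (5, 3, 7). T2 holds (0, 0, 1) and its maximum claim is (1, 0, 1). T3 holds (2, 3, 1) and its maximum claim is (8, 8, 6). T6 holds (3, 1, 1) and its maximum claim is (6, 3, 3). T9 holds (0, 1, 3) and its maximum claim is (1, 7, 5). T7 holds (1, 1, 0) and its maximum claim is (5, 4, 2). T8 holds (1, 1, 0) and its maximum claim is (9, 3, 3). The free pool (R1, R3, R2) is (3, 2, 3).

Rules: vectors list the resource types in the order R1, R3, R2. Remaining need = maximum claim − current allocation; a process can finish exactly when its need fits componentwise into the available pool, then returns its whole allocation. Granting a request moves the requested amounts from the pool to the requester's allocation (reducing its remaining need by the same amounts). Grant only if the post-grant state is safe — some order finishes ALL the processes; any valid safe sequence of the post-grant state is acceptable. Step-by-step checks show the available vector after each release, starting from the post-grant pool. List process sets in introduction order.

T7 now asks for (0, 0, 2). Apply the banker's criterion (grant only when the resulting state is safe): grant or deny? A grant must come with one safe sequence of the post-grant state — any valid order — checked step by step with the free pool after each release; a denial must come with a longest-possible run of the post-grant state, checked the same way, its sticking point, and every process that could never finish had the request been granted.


GRANT — the state after the grant stays safe, e.g. via T2, T6, T7, T1, T8, T9, T3.
Key observation: even at the reduced pool (3, 2, 1), T2 fits immediately, so safety survives the grant.
Check on the post-grant state, step by step:
  pool = (3, 2, 1)
  run T2 (needs (1, 0, 0), free (3, 2, 1)); after release of (0, 0, 1) the pool is (3, 2, 2)
  run T6 (needs (3, 2, 2), free (3, 2, 2)); after release of (3, 1, 1) the pool is (6, 3, 3)
  run T7 (needs (4, 3, 0), free (6, 3, 3)); after release of (1, 1, 2) the pool is (7, 4, 5)
  run T1 (needs (4, 2, 4), free (7, 4, 5)); after release of (1, 1, 3) the pool is (8, 5, 8)
  run T8 (needs (8, 2, 3), free (8, 5, 8)); after release of (1, 1, 0) the pool is (9, 6, 8)
  run T9 (needs (1, 6, 2), free (9, 6, 8)); after release of (0, 1, 3) the pool is (9, 7, 11)
  run T3 (needs (6, 5, 5), free (9, 7, 11)); after release of (2, 3, 1) the pool is (11, 10, 12)


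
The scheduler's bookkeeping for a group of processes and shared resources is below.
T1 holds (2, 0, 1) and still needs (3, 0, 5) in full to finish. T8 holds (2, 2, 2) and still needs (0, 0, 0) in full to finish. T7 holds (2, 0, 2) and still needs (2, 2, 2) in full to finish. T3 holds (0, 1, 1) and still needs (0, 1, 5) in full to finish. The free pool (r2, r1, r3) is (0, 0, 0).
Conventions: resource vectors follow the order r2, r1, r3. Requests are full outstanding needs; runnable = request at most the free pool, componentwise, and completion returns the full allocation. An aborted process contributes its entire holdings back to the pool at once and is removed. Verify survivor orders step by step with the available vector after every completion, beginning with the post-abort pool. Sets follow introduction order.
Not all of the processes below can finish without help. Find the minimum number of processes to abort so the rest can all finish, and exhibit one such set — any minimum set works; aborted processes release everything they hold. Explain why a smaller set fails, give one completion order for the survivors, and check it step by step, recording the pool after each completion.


Abort T1.
Key observation: T3 could never have finished before the abort; with (2, 0, 1) returned by T1, it fits at step 3.
Why nothing smaller works: aborting no one leaves the state deadlocked as given.
One survivor order: T8, T7, T3. Walking it through (post-abort pool first):
  pool = (2, 0, 1)
  run T8 (needs (0, 0, 0), free (2, 0, 1)); after release of (2, 2, 2) the pool is (4, 2, 3)
  run T7 (needs (2, 2, 2), free (4, 2, 3)); after release of (2, 0, 2) the pool is (6, 2, 5)
  run T3 (needs (0, 1, 5), free (6, 2, 5)); after release of (0, 1, 1) the pool is (6, 3, 6)


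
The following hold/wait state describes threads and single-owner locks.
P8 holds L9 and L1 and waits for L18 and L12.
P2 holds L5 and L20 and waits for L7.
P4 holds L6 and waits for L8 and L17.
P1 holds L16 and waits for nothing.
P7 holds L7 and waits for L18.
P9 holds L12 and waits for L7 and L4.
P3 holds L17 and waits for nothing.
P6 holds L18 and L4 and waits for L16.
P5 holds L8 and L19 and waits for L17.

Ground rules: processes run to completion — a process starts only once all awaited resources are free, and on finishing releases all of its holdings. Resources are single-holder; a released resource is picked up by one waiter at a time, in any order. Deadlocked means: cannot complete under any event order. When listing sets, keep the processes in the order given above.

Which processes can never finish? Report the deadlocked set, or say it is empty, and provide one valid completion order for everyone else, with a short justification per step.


The deadlocked set is empty.
Key observation: all waits point, directly or indirectly, at processes that can finish, so nothing is permanently blocked.
A valid finishing order for the others: P3, P5, P1, P6, P4, P7, P9, P2, P8.
Verifying each step:
  P3: no waits; runs immediately, freeing L17
  run P5 (all its waits — L17 — are resolved); releases L8 and L19
  P1: no waits; runs immediately, freeing L16
  run P6 (all its waits — L16 — are resolved); releases L18 and L4
  run P4 (all its waits — L8 and L17 — are resolved); releases L6
  run P7 (all its waits — L18 — are resolved); releases L7
  run P9 (all its waits — L7 and L4 — are resolved); releases L12
  run P2 (all its waits — L7 — are resolved); releases L5 and L20
  run P8 (all its waits — L18 and L12 — are resolved); releases L9 and L1


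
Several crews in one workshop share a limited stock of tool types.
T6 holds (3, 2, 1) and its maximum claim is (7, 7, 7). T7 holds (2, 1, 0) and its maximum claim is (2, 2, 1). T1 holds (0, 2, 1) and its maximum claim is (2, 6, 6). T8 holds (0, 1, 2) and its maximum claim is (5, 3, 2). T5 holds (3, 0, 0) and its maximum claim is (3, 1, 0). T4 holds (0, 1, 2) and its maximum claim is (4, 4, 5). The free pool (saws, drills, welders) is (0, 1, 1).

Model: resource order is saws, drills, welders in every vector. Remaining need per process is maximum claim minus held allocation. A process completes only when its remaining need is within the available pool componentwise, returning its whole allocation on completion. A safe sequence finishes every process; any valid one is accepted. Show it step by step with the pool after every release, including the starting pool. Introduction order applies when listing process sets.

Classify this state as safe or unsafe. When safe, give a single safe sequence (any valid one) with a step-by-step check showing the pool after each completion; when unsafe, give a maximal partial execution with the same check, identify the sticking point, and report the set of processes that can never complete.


SAFE — a valid safe sequence is T5, T7, T8, T4, T1, T6.
Key observation: at T5 the run first touches a limit — (0, 1, 0) against (0, 1, 1), exact on a resource it actually requests.
Check, step by step:
  pool = (0, 1, 1)
  T5: need (0, 1, 0) fits (0, 1, 1); releases (3, 0, 0), pool now (3, 1, 1)
  T7: need (0, 1, 1) fits (3, 1, 1); releases (2, 1, 0), pool now (5, 2, 1)
  T8: need (5, 2, 0) fits (5, 2, 1); releases (0, 1, 2), pool now (5, 3, 3)
  T4: need (4, 3, 3) fits (5, 3, 3); releases (0, 1, 2), pool now (5, 4, 5)
  T1: need (2, 4, 5) fits (5, 4, 5); releases (0, 2, 1), pool now (5, 6, 6)
  T6: need (4, 5, 6) fits (5, 6, 6); releases (3, 2, 1), pool now (8, 8, 7)


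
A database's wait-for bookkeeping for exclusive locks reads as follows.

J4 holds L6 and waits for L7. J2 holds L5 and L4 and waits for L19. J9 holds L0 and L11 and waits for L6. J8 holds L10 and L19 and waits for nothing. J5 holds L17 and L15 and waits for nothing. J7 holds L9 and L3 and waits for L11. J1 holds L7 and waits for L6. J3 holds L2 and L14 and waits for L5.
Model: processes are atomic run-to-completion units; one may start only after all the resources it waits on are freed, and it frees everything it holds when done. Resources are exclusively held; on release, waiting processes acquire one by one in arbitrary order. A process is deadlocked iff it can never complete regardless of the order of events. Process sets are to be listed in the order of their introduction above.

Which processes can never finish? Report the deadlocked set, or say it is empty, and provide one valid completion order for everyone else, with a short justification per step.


Deadlocked: J4, J9, J7 and J1.
Key observation: the loop J4 -> J1 -> J4 blocks itself forever; J9 and J7 wait into the deadlock from upstream.
A valid finishing order for the others: J5, J8, J2, J3.
Verifying each step:
  J5 waits on nothing -> runs at once and releases L17 and L15
  J8 waits on nothing -> runs at once and releases L10 and L19
  run J2 (all its waits — L19 — are resolved); releases L5 and L4
  run J3 (all its waits — L5 — are resolved); releases L2 and L14


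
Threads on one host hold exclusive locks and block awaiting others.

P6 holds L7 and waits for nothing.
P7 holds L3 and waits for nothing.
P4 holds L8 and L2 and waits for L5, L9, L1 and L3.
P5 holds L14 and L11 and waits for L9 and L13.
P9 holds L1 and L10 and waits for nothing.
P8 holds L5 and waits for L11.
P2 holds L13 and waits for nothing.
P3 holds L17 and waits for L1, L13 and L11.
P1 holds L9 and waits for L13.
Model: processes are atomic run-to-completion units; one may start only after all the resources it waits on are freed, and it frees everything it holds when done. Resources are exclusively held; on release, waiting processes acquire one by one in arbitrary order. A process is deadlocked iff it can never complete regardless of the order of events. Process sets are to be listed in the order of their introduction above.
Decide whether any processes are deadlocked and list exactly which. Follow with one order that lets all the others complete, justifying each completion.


Nothing here is deadlocked.
Key observation: the waits form no ring: some process can always run, and its releases unblock the others one by one.
A valid finishing order for the others: P2, P1, P6, P5, P7, P8, P9, P3, P4.
Walking it through:
  run P2 (it waits on nothing); releases L13
  P1 waits on L13 — all released -> runs and releases L9
  run P6 (it waits on nothing); releases L7
  P5 waits on L9 and L13 — all released -> runs and releases L14 and L11
  run P7 (it waits on nothing); releases L3
  P8 waits on L11 — all released -> runs and releases L5
  run P9 (it waits on nothing); releases L1 and L10
  P3 waits on L1, L13 and L11 — all released -> runs and releases L17
  P4 waits on L5, L9, L1 and L3 — all released -> runs and releases L8 and L2


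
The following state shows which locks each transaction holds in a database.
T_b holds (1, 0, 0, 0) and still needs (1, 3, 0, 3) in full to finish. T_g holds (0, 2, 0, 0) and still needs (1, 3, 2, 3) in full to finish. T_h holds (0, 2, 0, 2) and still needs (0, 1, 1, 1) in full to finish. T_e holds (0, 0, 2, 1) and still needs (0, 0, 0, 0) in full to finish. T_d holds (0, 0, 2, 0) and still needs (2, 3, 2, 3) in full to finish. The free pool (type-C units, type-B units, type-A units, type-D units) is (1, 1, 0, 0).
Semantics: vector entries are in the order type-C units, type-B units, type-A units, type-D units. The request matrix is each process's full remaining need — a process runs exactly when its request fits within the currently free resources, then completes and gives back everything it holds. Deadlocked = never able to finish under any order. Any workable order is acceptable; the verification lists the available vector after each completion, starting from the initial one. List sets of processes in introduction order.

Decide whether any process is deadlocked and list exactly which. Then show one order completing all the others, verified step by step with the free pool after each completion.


Nothing here is deadlocked.
Key observation: no deadlock: T_e fits now, and the freed resources carry the rest through.
The rest can finish in the order T_e, T_h, T_g, T_b, T_d. Check, step by step:
  pool = (1, 1, 0, 0)
  run T_e (needs (0, 0, 0, 0), free (1, 1, 0, 0)); after release of (0, 0, 2, 1) the pool is (1, 1, 2, 1)
  run T_h (needs (0, 1, 1, 1), free (1, 1, 2, 1)); after release of (0, 2, 0, 2) the pool is (1, 3, 2, 3)
  run T_g (needs (1, 3, 2, 3), free (1, 3, 2, 3)); after release of (0, 2, 0, 0) the pool is (1, 5, 2, 3)
  run T_b (needs (1, 3, 0, 3), free (1, 5, 2, 3)); after release of (1, 0, 0, 0) the pool is (2, 5, 2, 3)
  run T_d (needs (2, 3, 2, 3), free (2, 5, 2, 3)); after release of (0, 0, 2, 0) the pool is (2, 5, 4, 3)


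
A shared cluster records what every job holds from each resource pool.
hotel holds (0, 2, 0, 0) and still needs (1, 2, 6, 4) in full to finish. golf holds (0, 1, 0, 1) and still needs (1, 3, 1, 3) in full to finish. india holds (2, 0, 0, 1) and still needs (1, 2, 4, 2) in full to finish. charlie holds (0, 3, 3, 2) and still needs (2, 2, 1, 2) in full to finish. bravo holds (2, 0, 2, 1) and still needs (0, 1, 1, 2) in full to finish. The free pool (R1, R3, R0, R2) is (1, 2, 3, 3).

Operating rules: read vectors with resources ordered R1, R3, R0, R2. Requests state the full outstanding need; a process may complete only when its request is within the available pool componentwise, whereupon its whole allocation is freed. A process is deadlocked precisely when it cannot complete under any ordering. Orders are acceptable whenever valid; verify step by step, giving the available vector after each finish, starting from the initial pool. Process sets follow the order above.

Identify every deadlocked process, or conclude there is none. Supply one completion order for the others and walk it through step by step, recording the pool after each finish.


Nothing here is deadlocked.
Key observation: bravo can run right away; the returned allocation unlocks the remaining processes in turn.
One completion order for the rest: bravo, india, charlie, hotel, golf. Step-by-step check:
  pool = (1, 2, 3, 3)
  bravo: need (0, 1, 1, 2) fits (1, 2, 3, 3); releases (2, 0, 2, 1), pool now (3, 2, 5, 4)
  india: need (1, 2, 4, 2) fits (3, 2, 5, 4); releases (2, 0, 0, 1), pool now (5, 2, 5, 5)
  charlie: need (2, 2, 1, 2) fits (5, 2, 5, 5); releases (0, 3, 3, 2), pool now (5, 5, 8, 7)
  hotel: need (1, 2, 6, 4) fits (5, 5, 8, 7); releases (0, 2, 0, 0), pool now (5, 7, 8, 7)
  golf: need (1, 3, 1, 3) fits (5, 7, 8, 7); releases (0, 1, 0, 1), pool now (5, 8, 8, 8)


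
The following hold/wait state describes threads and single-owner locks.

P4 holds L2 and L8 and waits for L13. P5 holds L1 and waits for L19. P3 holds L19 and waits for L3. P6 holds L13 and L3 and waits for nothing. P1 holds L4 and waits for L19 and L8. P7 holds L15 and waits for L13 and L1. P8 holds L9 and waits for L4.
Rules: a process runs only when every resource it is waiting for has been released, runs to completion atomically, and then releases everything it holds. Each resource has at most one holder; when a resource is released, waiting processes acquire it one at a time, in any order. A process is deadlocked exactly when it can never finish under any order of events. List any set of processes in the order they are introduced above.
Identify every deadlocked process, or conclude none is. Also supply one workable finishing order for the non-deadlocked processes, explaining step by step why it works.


No process is deadlocked.
Key observation: the waits form no ring: some process can always run, and its releases unblock the others one by one.
The rest can finish in the order P6, P3, P5, P4, P1, P7, P8.
Walking it through:
  run P6 (it waits on nothing); releases L13 and L3
  P3 waits on L3 — all released -> runs and releases L19
  P5 waits on L19 — all released -> runs and releases L1
  P4 waits on L13 — all released -> runs and releases L2 and L8
  P1 waits on L19 and L8 — all released -> runs and releases L4
  P7 waits on L13 and L1 — all released -> runs and releases L15
  P8 waits on L4 — all released -> runs and releases L9


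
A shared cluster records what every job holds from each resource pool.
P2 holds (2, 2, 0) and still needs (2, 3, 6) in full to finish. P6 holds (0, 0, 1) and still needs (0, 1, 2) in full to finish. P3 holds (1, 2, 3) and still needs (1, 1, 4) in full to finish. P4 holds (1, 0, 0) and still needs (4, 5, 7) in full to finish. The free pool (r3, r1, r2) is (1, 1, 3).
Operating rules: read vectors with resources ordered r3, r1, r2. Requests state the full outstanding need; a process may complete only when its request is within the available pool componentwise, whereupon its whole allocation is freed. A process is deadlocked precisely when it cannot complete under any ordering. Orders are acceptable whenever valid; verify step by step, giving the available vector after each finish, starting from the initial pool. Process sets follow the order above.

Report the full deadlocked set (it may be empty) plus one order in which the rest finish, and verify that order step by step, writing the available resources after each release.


Nothing here is deadlocked.
Key observation: P6 leads a chain of completions in which each release enables another process.
One completion order for the rest: P6, P3, P2, P4. Step-by-step check:
  pool = (1, 1, 3)
  P6: need (0, 1, 2) fits (1, 1, 3); releases (0, 0, 1), pool now (1, 1, 4)
  P3: need (1, 1, 4) fits (1, 1, 4); releases (1, 2, 3), pool now (2, 3, 7)
  P2: need (2, 3, 6) fits (2, 3, 7); releases (2, 2, 0), pool now (4, 5, 7)
  P4: need (4, 5, 7) fits (4, 5, 7); releases (1, 0, 0), pool now (5, 5, 7)


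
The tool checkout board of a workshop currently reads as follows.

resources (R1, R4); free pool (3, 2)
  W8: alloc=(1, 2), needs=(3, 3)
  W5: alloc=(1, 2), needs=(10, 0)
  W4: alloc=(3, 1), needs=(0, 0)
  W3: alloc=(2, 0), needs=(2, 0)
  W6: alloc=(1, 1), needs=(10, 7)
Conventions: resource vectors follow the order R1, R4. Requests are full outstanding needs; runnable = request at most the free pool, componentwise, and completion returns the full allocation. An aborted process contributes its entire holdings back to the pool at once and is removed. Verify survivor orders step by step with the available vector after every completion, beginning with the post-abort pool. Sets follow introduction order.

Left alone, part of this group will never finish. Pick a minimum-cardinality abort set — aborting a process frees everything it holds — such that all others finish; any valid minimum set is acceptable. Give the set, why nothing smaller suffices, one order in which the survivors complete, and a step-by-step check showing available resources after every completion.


The answer: abort W6.
Key observation: the returned (1, 1) from W6 is what brings W5 — unrunnable before, under any order — into play at step 4.
No smaller set exists: with zero aborts the deadlock remains.
One survivor order: W8, W3, W4, W5. Step-by-step check (post-abort pool first):
  pool = (4, 3)
  W8: need (3, 3) fits (4, 3); releases (1, 2), pool now (5, 5)
  W3: need (2, 0) fits (5, 5); releases (2, 0), pool now (7, 5)
  W4: need (0, 0) fits (7, 5); releases (3, 1), pool now (10, 6)
  W5: need (10, 0) fits (10, 6); releases (1, 2), pool now (11, 8)


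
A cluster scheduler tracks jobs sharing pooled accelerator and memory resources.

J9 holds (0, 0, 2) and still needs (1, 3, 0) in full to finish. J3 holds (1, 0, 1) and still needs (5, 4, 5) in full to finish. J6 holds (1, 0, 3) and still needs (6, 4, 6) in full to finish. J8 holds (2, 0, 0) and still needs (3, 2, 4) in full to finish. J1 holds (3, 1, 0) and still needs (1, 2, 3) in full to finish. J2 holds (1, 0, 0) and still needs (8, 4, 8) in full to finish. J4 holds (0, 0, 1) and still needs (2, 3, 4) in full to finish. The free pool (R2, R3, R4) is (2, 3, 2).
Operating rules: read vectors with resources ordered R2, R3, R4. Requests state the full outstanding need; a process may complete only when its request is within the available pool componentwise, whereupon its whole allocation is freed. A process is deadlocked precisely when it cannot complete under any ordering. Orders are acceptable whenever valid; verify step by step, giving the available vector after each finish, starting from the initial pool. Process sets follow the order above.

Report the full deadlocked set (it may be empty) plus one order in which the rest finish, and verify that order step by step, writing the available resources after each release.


Nothing here is deadlocked.
Key observation: J9 can run right away; the returned allocation unlocks the remaining processes in turn.
The rest can finish in the order J9, J4, J1, J3, J8, J6, J2. Verifying each step:
  pool = (2, 3, 2)
  J9 needs (1, 3, 0) <= (2, 3, 2) -> finishes; pool += (0, 0, 2) = (2, 3, 4)
  J4 needs (2, 3, 4) <= (2, 3, 4) -> finishes; pool += (0, 0, 1) = (2, 3, 5)
  J1 needs (1, 2, 3) <= (2, 3, 5) -> finishes; pool += (3, 1, 0) = (5, 4, 5)
  J3 needs (5, 4, 5) <= (5, 4, 5) -> finishes; pool += (1, 0, 1) = (6, 4, 6)
  J8 needs (3, 2, 4) <= (6, 4, 6) -> finishes; pool += (2, 0, 0) = (8, 4, 6)
  J6 needs (6, 4, 6) <= (8, 4, 6) -> finishes; pool += (1, 0, 3) = (9, 4, 9)
  J2 needs (8, 4, 8) <= (9, 4, 9) -> finishes; pool += (1, 0, 0) = (10, 4, 9)


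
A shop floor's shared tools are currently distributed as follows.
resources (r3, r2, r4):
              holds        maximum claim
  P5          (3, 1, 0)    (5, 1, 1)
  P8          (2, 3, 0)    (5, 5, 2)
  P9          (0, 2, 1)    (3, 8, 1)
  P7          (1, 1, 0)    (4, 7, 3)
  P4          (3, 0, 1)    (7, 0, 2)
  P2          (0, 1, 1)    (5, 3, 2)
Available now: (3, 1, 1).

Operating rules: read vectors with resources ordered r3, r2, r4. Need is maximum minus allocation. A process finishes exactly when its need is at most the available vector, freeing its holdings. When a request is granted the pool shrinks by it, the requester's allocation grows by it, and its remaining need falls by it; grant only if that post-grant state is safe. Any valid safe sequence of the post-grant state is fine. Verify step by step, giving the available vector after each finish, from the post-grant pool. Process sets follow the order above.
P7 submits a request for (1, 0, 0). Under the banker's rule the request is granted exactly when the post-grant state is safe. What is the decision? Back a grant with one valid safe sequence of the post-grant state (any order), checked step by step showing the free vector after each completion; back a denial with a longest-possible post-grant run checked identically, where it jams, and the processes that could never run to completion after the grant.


GRANT. The post-grant state is safe; one safe sequence: P5, P2, P8, P4, P9, P7.
Key observation: with (2, 1, 1) left after the transfer, P5 can run at once — the state stays safe.
Check on the post-grant state, step by step:
  pool = (2, 1, 1)
  run P5 (needs (2, 0, 1), free (2, 1, 1)); after release of (3, 1, 0) the pool is (5, 2, 1)
  run P2 (needs (5, 2, 1), free (5, 2, 1)); after release of (0, 1, 1) the pool is (5, 3, 2)
  run P8 (needs (3, 2, 2), free (5, 3, 2)); after release of (2, 3, 0) the pool is (7, 6, 2)
  run P4 (needs (4, 0, 1), free (7, 6, 2)); after release of (3, 0, 1) the pool is (10, 6, 3)
  run P9 (needs (3, 6, 0), free (10, 6, 3)); after release of (0, 2, 1) the pool is (10, 8, 4)
  run P7 (needs (2, 6, 3), free (10, 8, 4)); after release of (2, 1, 0) the pool is (12, 9, 4)


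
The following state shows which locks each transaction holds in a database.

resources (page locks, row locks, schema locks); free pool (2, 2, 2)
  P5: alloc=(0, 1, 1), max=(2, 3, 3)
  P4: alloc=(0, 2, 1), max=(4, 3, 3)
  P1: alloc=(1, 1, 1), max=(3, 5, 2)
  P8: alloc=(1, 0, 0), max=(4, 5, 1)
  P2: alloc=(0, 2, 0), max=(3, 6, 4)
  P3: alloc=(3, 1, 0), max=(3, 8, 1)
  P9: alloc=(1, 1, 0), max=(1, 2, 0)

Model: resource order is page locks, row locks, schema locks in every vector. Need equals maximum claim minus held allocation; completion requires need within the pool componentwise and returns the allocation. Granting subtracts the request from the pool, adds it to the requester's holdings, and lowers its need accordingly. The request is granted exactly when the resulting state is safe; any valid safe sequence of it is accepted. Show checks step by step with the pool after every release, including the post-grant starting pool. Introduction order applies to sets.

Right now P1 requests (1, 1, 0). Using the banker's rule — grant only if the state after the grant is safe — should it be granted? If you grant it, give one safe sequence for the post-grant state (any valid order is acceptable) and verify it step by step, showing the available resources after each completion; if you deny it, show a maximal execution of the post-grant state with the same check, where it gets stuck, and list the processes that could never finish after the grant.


GRANT: granting preserves safety; a valid post-grant sequence is P9, P5, P1, P8, P4, P2, P3.
Key observation: (1, 1, 2) free after granting still covers P9 first, and each release covers the next.
Verifying the post-grant state step by step:
  pool = (1, 1, 2)
  P9: need (0, 1, 0) fits (1, 1, 2); releases (1, 1, 0), pool now (2, 2, 2)
  P5: need (2, 2, 2) fits (2, 2, 2); releases (0, 1, 1), pool now (2, 3, 3)
  P1: need (1, 3, 1) fits (2, 3, 3); releases (2, 2, 1), pool now (4, 5, 4)
  P8: need (3, 5, 1) fits (4, 5, 4); releases (1, 0, 0), pool now (5, 5, 4)
  P4: need (4, 1, 2) fits (5, 5, 4); releases (0, 2, 1), pool now (5, 7, 5)
  P2: need (3, 4, 4) fits (5, 7, 5); releases (0, 2, 0), pool now (5, 9, 5)
  P3: need (0, 7, 1) fits (5, 9, 5); releases (3, 1, 0), pool now (8, 10, 5)


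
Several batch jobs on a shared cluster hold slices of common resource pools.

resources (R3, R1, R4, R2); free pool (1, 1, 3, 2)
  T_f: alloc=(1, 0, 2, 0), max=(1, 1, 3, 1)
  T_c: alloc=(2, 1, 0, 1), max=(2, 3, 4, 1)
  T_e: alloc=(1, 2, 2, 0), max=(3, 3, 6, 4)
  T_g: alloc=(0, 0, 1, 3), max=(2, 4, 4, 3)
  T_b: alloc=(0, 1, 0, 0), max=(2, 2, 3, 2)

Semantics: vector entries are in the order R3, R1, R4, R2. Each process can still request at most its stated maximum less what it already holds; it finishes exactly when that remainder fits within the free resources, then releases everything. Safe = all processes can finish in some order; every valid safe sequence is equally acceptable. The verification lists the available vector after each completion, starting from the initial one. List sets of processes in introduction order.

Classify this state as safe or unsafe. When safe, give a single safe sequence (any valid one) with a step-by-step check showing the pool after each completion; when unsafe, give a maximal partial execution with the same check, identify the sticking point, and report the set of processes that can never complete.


UNSAFE.
Key observation: after T_f, T_b, T_c the pool peaks at (4, 3, 5, 3), and each blocked process is short somewhere: T_e on R2; T_g on R1.
Going as far as possible: T_f, T_b, T_c; after that, nothing fits. Step-by-step check:
  pool = (1, 1, 3, 2)
  T_f: need (0, 1, 1, 1) fits (1, 1, 3, 2); releases (1, 0, 2, 0), pool now (2, 1, 5, 2)
  T_b: need (2, 1, 3, 2) fits (2, 1, 5, 2); releases (0, 1, 0, 0), pool now (2, 2, 5, 2)
  T_c: need (0, 2, 4, 0) fits (2, 2, 5, 2); releases (2, 1, 0, 1), pool now (4, 3, 5, 3)
  blocked: T_e wants (2, 1, 4, 4), pool (4, 3, 5, 3) — not enough R2
  blocked: T_g wants (2, 4, 3, 0), pool (4, 3, 5, 3) — not enough R1
Processes that can never finish: T_e and T_g.


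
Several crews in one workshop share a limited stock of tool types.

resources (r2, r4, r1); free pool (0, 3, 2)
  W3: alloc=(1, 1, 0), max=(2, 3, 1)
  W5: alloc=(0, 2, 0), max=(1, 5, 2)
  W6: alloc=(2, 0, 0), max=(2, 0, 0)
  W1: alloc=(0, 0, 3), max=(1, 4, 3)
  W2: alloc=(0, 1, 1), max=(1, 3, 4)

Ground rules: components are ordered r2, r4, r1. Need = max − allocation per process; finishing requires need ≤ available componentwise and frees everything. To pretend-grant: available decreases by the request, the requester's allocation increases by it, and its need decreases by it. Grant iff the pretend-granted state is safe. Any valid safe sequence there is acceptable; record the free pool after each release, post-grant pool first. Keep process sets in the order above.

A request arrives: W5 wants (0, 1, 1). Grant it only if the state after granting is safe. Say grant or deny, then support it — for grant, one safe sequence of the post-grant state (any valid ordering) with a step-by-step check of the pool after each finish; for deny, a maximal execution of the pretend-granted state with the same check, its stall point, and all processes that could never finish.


GRANT — the state after the grant stays safe, e.g. via W6, W5, W3, W1, W2.
Key observation: the transfer keeps a workable pool ((0, 2, 1)); W6 starts the safe sequence.
Verifying the post-grant state step by step:
  pool = (0, 2, 1)
  W6: need (0, 0, 0) fits (0, 2, 1); releases (2, 0, 0), pool now (2, 2, 1)
  W5: need (1, 2, 1) fits (2, 2, 1); releases (0, 3, 1), pool now (2, 5, 2)
  W3: need (1, 2, 1) fits (2, 5, 2); releases (1, 1, 0), pool now (3, 6, 2)
  W1: need (1, 4, 0) fits (3, 6, 2); releases (0, 0, 3), pool now (3, 6, 5)
  W2: need (1, 2, 3) fits (3, 6, 5); releases (0, 1, 1), pool now (3, 7, 6)
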